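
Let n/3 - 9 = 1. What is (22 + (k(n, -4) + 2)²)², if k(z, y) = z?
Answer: 1094116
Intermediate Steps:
n = 30 (n = 27 + 3*1 = 27 + 3 = 30)
(22 + (k(n, -4) + 2)²)² = (22 + (30 + 2)²)² = (22 + 32²)² = (22 + 1024)² = 1046² = 1094116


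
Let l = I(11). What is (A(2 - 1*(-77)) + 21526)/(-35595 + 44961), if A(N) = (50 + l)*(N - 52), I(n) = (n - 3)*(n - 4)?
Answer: 1742/669 ≈ 2.6039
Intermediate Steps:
I(n) = (-4 + n)*(-3 + n) (I(n) = (-3 + n)*(-4 + n) = (-4 + n)*(-3 + n))
l = 56 (l = 12 + 11² - 7*11 = 12 + 121 - 77 = 56)
A(N) = -5512 + 106*N (A(N) = (50 + 56)*(N - 52) = 106*(-52 + N) = -5512 + 106*N)
(A(2 - 1*(-77)) + 21526)/(-35595 + 44961) = ((-5512 + 106*(2 - 1*(-77))) + 21526)/(-35595 + 44961) = ((-5512 + 106*(2 + 77)) + 21526)/9366 = ((-5512 + 106*79) + 21526)*(1/9366) = ((-5512 + 8374) + 21526)*(1/9366) = (2862 + 21526)*(1/9366) = 24388*(1/9366) = 1742/669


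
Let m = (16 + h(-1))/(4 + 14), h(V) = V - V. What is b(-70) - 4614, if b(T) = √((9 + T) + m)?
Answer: -4614 + I*√541/3 ≈ -4614.0 + 7.7531*I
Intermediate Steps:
h(V) = 0
m = 8/9 (m = (16 + 0)/(4 + 14) = 16/18 = 16*(1/18) = 8/9 ≈ 0.88889)
b(T) = √(89/9 + T) (b(T) = √((9 + T) + 8/9) = √(89/9 + T))
b(-70) - 4614 = √(89 + 9*(-70))/3 - 4614 = √(89 - 630)/3 - 4614 = √(-541)/3 - 4614 = (I*√541)/3 - 4614 = I*√541/3 - 4614 = -4614 + I*√541/3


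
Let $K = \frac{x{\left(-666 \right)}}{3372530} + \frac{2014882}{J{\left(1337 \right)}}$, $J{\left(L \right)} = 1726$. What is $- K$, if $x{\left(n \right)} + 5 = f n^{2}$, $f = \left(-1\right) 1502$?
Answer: $- \frac{2822676171759}{2910493390} \approx -969.83$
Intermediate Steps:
$f = -1502$
$x{\left(n \right)} = -5 - 1502 n^{2}$
$K = \frac{2822676171759}{2910493390}$ ($K = \frac{-5 - 1502 \left(-666\right)^{2}}{3372530} + \frac{2014882}{1726} = \left(-5 - 666221112\right) \frac{1}{3372530} + 2014882 \cdot \frac{1}{1726} = \left(-5 - 666221112\right) \frac{1}{3372530} + \frac{1007441}{863} = \left(-666221117\right) \frac{1}{3372530} + \frac{1007441}{863} = - \frac{666221117}{3372530} + \frac{1007441}{863} = \frac{2822676171759}{2910493390} \approx 969.83$)
$- K = \left(-1\right) \frac{2822676171759}{2910493390} = - \frac{2822676171759}{2910493390}$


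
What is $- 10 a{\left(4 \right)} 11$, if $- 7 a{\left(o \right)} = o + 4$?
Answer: $\frac{880}{7} \approx 125.71$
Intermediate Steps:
$a{\left(o \right)} = - \frac{4}{7} - \frac{o}{7}$ ($a{\left(o \right)} = - \frac{o + 4}{7} = - \frac{4 + o}{7} = - \frac{4}{7} - \frac{o}{7}$)
$- 10 a{\left(4 \right)} 11 = - 10 \left(- \frac{4}{7} - \frac{4}{7}\right) 11 = \left(-10\right) \left(- \frac{8}{7}\right) 11 = \frac{80}{7} \cdot 11 = \frac{880}{7}$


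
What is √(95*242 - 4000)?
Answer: 3*√2110 ≈ 137.80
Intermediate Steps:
√(95*242 - 4000) = √(22990 - 4000) = √18990 = 3*√2110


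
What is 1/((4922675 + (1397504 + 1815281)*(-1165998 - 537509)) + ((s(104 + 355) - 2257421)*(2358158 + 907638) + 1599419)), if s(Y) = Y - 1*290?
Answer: -1/12844719767493 ≈ -7.7853e-14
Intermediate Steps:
s(Y) = -290 + Y (s(Y) = Y - 290 = -290 + Y)
1/((4922675 + (1397504 + 1815281)*(-1165998 - 537509)) + ((s(104 + 355) - 2257421)*(2358158 + 907638) + 1599419)) = 1/((4922675 + (1397504 + 1815281)*(-1165998 - 537509)) + (((-290 + (104 + 355)) - 2257421)*(2358158 + 907638) + 1599419)) = 1/((4922675 + 3212785*(-1703507)) + (((-290 + 459) - 2257421)*3265796 + 1599419)) = 1/((4922675 - 5473001736995) + ((169 - 2257421)*3265796 + 1599419)) = 1/(-5472996814320 + (-2257252*3265796 + 1599419)) = 1/(-5472996814320 + (-7371724552592 + 1599419)) = 1/(-5472996814320 - 7371722953173) = 1/(-12844719767493) = -1/12844719767493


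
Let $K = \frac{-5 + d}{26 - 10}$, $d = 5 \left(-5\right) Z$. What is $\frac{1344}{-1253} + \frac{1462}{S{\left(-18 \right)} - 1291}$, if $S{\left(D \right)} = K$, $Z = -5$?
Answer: $- \frac{59780}{27029} \approx -2.2117$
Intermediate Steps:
$d = 125$ ($d = 5 \left(-5\right) \left(-5\right) = \left(-25\right) \left(-5\right) = 125$)
$K = \frac{15}{2}$ ($K = \frac{-5 + 125}{26 - 10} = \frac{120}{16} = 120 \cdot \frac{1}{16} = \frac{15}{2} \approx 7.5$)
$S{\left(D \right)} = \frac{15}{2}$
$\frac{1344}{-1253} + \frac{1462}{S{\left(-18 \right)} - 1291} = \frac{1344}{-1253} + \frac{1462}{\frac{15}{2} - 1291} = 1344 \left(- \frac{1}{1253}\right) + \frac{1462}{- \frac{2567}{2}} = - \frac{192}{179} + 1462 \left(- \frac{2}{2567}\right) = - \frac{192}{179} - \frac{172}{151} = - \frac{59780}{27029}$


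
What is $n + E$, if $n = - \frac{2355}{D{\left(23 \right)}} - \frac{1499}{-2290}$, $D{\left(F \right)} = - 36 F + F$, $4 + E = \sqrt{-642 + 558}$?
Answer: $- \frac{154831}{368690} + 2 i \sqrt{21} \approx -0.41995 + 9.1651 i$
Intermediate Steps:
$E = -4 + 2 i \sqrt{21}$ ($E = -4 + \sqrt{-642 + 558} = -4 + \sqrt{-84} = -4 + 2 i \sqrt{21} \approx -4.0 + 9.1651 i$)
$D{\left(F \right)} = - 35 F$
$n = \frac{1319929}{368690}$ ($n = - \frac{2355}{\left(-35\right) 23} - \frac{1499}{-2290} = - \frac{2355}{-805} - - \frac{1499}{2290} = \left(-2355\right) \left(- \frac{1}{805}\right) + \frac{1499}{2290} = \frac{471}{161} + \frac{1499}{2290} = \frac{1319929}{368690} \approx 3.5801$)
$n + E = \frac{1319929}{368690} - \left(4 - 2 i \sqrt{21}\right) = - \frac{154831}{368690} + 2 i \sqrt{21}$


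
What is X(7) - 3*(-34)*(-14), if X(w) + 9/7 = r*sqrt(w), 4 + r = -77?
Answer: -10005/7 - 81*sqrt(7) ≈ -1643.6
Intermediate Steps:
r = -81 (r = -4 - 77 = -81)
X(w) = -9/7 - 81*sqrt(w)
X(7) - 3*(-34)*(-14) = (-9/7 - 81*sqrt(7)) - 3*(-34)*(-14) = (-9/7 - 81*sqrt(7)) - (-102)*(-14) = (-9/7 - 81*sqrt(7)) - 1*1428 = (-9/7 - 81*sqrt(7)) - 1428 = -10005/7 - 81*sqrt(7)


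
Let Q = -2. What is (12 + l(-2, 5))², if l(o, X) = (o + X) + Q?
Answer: 169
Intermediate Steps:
l(o, X) = -2 + X + o (l(o, X) = (o + X) - 2 = (X + o) - 2 = -2 + X + o)
(12 + l(-2, 5))² = (12 + (-2 + 5 - 2))² = (12 + 1)² = 13² = 169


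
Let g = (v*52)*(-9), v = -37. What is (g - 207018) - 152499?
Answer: -342201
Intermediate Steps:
g = 17316 (g = -37*52*(-9) = -1924*(-9) = 17316)
(g - 207018) - 152499 = (17316 - 207018) - 152499 = -189702 - 152499 = -342201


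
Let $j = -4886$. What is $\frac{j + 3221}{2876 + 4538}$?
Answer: $- \frac{1665}{7414} \approx -0.22458$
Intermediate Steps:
$\frac{j + 3221}{2876 + 4538} = \frac{-4886 + 3221}{2876 + 4538} = - \frac{1665}{7414}$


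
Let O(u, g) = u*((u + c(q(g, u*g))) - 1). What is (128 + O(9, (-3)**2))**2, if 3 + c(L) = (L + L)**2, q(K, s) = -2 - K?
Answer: 20511841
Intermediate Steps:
c(L) = -3 + 4*L**2 (c(L) = -3 + (L + L)**2 = -3 + (2*L)**2 = -3 + 4*L**2)
O(u, g) = u*(-4 + u + 4*(-2 - g)**2) (O(u, g) = u*((u + (-3 + 4*(-2 - g)**2)) - 1) = u*((-3 + u + 4*(-2 - g)**2) - 1) = u*(-4 + u + 4*(-2 - g)**2))
(128 + O(9, (-3)**2))**2 = (128 + 9*(-4 + 9 + 4*(2 + (-3)**2)**2))**2 = (128 + 9*(-4 + 9 + 4*(2 + 9)**2))**2 = (128 + 9*(-4 + 9 + 4*11**2))**2 = (128 + 9*(-4 + 9 + 4*121))**2 = (128 + 9*(-4 + 9 + 484))**2 = (128 + 9*489)**2 = (128 + 4401)**2 = 4529**2 = 20511841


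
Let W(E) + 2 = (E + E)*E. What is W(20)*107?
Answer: 85386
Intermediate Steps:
W(E) = -2 + 2*E² (W(E) = -2 + (E + E)*E = -2 + (2*E)*E = -2 + 2*E²)
W(20)*107 = (-2 + 2*20²)*107 = (-2 + 2*400)*107 = (-2 + 800)*107 = 798*107 = 85386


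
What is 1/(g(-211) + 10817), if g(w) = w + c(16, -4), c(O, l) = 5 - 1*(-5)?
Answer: 1/10616 ≈ 9.4197e-5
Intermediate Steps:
c(O, l) = 10 (c(O, l) = 5 + 5 = 10)
g(w) = 10 + w (g(w) = w + 10 = 10 + w)
1/(g(-211) + 10817) = 1/((10 - 211) + 10817) = 1/(-201 + 10817) = 1/10616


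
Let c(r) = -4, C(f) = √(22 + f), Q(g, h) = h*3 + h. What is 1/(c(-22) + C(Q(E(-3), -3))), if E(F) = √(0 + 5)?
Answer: -⅔ - √10/6 ≈ -1.1937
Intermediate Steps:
E(F) = √5
Q(g, h) = 4*h (Q(g, h) = 3*h + h = 4*h)
1/(c(-22) + C(Q(E(-3), -3))) = 1/(-4 + √(22 + 4*(-3))) = 1/(-4 + √(22 - 12)) = 1/(-4 + √10)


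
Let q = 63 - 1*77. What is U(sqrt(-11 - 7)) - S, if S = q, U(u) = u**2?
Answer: -4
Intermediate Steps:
q = -14 (q = 63 - 77 = -14)
S = -14
U(sqrt(-11 - 7)) - S = (sqrt(-11 - 7))**2 - 1*(-14) = (sqrt(-18))**2 + 14 = (3*I*sqrt(2))**2 + 14 = -18 + 14 = -4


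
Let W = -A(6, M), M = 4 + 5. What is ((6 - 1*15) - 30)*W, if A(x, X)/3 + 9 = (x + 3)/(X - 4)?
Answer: -4212/5 ≈ -842.40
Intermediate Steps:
M = 9
A(x, X) = -27 + 3*(3 + x)/(-4 + X) (A(x, X) = -27 + 3*((x + 3)/(X - 4)) = -27 + 3*((3 + x)/(-4 + X)) = -27 + 3*(3 + x)/(-4 + X))
W = 108/5 (W = -3*(39 + 6 - 9*9)/(-4 + 9) = -3*(39 + 6 - 81)/5 = -3*(-36)/5 = -1*(-108/5) = 108/5 ≈ 21.600)
((6 - 1*15) - 30)*W = ((6 - 1*15) - 30)*(108/5) = ((6 - 15) - 30)*(108/5) = (-9 - 30)*(108/5) = -39*108/5 = -4212/5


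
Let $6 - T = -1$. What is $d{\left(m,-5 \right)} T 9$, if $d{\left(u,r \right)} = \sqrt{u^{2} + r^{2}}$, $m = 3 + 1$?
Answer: $63 \sqrt{41} \approx 403.4$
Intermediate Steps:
$T = 7$ ($T = 6 - -1 = 6 + 1 = 7$)
$m = 4$
$d{\left(u,r \right)} = \sqrt{r^{2} + u^{2}}$
$d{\left(m,-5 \right)} T 9 = \sqrt{\left(-5\right)^{2} + 4^{2}} \cdot 7 \cdot 9 = \sqrt{25 + 16} \cdot 7 \cdot 9 = \sqrt{41} \cdot 7 \cdot 9 = 7 \sqrt{41} \cdot 9 = 63 \sqrt{41}$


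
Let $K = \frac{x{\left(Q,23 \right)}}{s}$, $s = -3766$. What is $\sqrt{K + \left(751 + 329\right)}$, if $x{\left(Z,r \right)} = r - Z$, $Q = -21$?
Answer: $\frac{\sqrt{3829302694}}{1883} \approx 32.863$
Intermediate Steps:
$K = - \frac{22}{1883}$ ($K = \frac{23 - -21}{-3766} = \left(23 + 21\right) \left(- \frac{1}{3766}\right) = 44 \left(- \frac{1}{3766}\right) = - \frac{22}{1883} \approx -0.011683$)
$\sqrt{K + \left(751 + 329\right)} = \sqrt{- \frac{22}{1883} + \left(751 + 329\right)} = \sqrt{- \frac{22}{1883} + 1080} = \sqrt{\frac{2033618}{1883}} = \frac{\sqrt{3829302694}}{1883}$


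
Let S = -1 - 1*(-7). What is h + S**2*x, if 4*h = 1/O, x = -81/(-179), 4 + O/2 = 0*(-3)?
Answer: 93133/5728 ≈ 16.259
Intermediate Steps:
S = 6 (S = -1 + 7 = 6)
O = -8 (O = -8 + 2*(0*(-3)) = -8 + 2*0 = -8 + 0 = -8)
x = 81/179 (x = -81*(-1/179) = 81/179 ≈ 0.45251)
h = -1/32 (h = (1/4)/(-8) = (1/4)*(-1/8) = -1/32 ≈ -0.031250)
h + S**2*x = -1/32 + 6**2*(81/179) = -1/32 + 36*(81/179) = -1/32 + 2916/179 = 93133/5728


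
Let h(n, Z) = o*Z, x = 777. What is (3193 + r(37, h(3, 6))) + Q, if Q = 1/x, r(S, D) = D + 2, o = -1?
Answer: 2477854/777 ≈ 3189.0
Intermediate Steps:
h(n, Z) = -Z
r(S, D) = 2 + D
Q = 1/777 ≈ 0.0012870
(3193 + r(37, h(3, 6))) + Q = (3193 + (2 - 1*6)) + 1/777 = (3193 + (2 - 6)) + 1/777 = (3193 - 4) + 1/777 = 3189 + 1/777 = 2477854/777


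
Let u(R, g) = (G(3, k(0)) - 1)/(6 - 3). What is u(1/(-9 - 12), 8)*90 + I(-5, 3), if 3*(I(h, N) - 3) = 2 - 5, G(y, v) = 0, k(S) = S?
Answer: -28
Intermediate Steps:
I(h, N) = 2 (I(h, N) = 3 + (2 - 5)/3 = 3 + (1/3)*(-3) = 3 - 1 = 2)
u(R, g) = -1/3 (u(R, g) = (0 - 1)/(6 - 3) = -1/3)
u(1/(-9 - 12), 8)*90 + I(-5, 3) = -1/3*90 + 2 = -30 + 2 = -28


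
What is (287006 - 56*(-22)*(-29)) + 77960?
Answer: 329238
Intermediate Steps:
(287006 - 56*(-22)*(-29)) + 77960 = (287006 + 1232*(-29)) + 77960 = (287006 - 35728) + 77960 = 251278 + 77960 = 329238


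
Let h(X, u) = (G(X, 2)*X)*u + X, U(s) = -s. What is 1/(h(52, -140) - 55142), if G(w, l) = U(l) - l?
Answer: -1/25970 ≈ -3.8506e-5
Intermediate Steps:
G(w, l) = -2*l (G(w, l) = -l - l = -2*l)
h(X, u) = X - 4*X*u (h(X, u) = ((-2*2)*X)*u + X = (-4*X)*u + X = -4*X*u + X = X - 4*X*u)
1/(h(52, -140) - 55142) = 1/(52*(1 - 4*(-140)) - 55142) = 1/(52*(1 + 560) - 55142) = 1/(52*561 - 55142) = 1/(29172 - 55142) = 1/(-25970) = -1/25970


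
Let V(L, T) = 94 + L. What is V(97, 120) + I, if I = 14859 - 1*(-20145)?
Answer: 35195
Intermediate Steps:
I = 35004 (I = 14859 + 20145 = 35004)
V(97, 120) + I = (94 + 97) + 35004 = 191 + 35004 = 35195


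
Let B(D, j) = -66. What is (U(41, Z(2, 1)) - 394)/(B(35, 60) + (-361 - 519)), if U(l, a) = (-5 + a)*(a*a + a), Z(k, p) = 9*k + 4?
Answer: -4104/473 ≈ -8.6765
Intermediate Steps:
Z(k, p) = 4 + 9*k
U(l, a) = (-5 + a)*(a + a²) (U(l, a) = (-5 + a)*(a² + a) = (-5 + a)*(a + a²))
(U(41, Z(2, 1)) - 394)/(B(35, 60) + (-361 - 519)) = ((4 + 9*2)*(-5 + (4 + 9*2)² - 4*(4 + 9*2)) - 394)/(-66 + (-361 - 519)) = ((4 + 18)*(-5 + (4 + 18)² - 4*(4 + 18)) - 394)/(-66 - 880) = (22*(-5 + 22² - 4*22) - 394)/(-946) = (22*(-5 + 484 - 88) - 394)*(-1/946) = (22*391 - 394)*(-1/946) = (8602 - 394)*(-1/946) = 8208*(-1/946) = -4104/473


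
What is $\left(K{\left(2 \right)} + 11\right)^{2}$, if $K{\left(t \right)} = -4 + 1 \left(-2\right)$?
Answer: $25$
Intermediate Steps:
$K{\left(t \right)} = -6$ ($K{\left(t \right)} = -4 - 2 = -6$)
$\left(K{\left(2 \right)} + 11\right)^{2} = \left(-6 + 11\right)^{2} = 5^{2} = 25$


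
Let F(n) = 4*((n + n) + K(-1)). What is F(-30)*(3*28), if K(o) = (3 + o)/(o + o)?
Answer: -20496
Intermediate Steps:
K(o) = (3 + o)/(2*o) (K(o) = (3 + o)/((2*o)) = (3 + o)*(1/(2*o)) = (3 + o)/(2*o))
F(n) = -4 + 8*n (F(n) = 4*((n + n) + (1/2)*(3 - 1)/(-1)) = 4*(2*n + (1/2)*(-1)*2) = 4*(2*n - 1) = 4*(-1 + 2*n) = -4 + 8*n)
F(-30)*(3*28) = (-4 + 8*(-30))*(3*28) = (-4 - 240)*84 = -244*84 = -20496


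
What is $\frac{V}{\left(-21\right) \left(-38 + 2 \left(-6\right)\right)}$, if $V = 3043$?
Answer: $\frac{3043}{1050} \approx 2.8981$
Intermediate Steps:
$\frac{V}{\left(-21\right) \left(-38 + 2 \left(-6\right)\right)} = \frac{3043}{\left(-21\right) \left(-38 + 2 \left(-6\right)\right)} = \frac{3043}{\left(-21\right) \left(-38 - 12\right)} = \frac{3043}{\left(-21\right) \left(-50\right)} = \frac{3043}{1050}$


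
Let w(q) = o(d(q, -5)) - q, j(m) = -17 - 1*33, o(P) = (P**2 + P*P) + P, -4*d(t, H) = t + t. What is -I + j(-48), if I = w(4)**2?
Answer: -54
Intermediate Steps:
d(t, H) = -t/2 (d(t, H) = -(t + t)/4 = -t/2)
o(P) = P + 2*P**2 (o(P) = (P**2 + P**2) + P = 2*P**2 + P = P + 2*P**2)
j(m) = -50 (j(m) = -17 - 33 = -50)
w(q) = -q - q*(1 - q)/2 (w(q) = (-q/2)*(1 + 2*(-q/2)) - q = (-q/2)*(1 - q) - q = -q*(1 - q)/2 - q = -q - q*(1 - q)/2)
I = 4 (I = ((1/2)*4*(-3 + 4))**2 = ((1/2)*4*1)**2 = 2**2 = 4)
-I + j(-48) = -1*4 - 50 = -4 - 50 = -54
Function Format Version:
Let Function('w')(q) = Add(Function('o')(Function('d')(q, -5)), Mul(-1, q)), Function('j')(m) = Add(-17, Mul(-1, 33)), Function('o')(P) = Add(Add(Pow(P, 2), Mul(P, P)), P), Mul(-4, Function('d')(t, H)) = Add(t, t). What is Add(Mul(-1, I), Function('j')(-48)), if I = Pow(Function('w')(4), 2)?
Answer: -54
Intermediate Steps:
Function('d')(t, H) = Mul(Rational(-1, 2), t) (Function('d')(t, H) = Mul(Rational(-1, 4), Add(t, t)) = Mul(Rational(-1, 4), Mul(2, t)) = Mul(Rational(-1, 2), t))
Function('o')(P) = Add(P, Mul(2, Pow(P, 2))) (Function('o')(P) = Add(Add(Pow(P, 2), Pow(P, 2)), P) = Add(Mul(2, Pow(P, 2)), P) = Add(P, Mul(2, Pow(P, 2))))
Function('j')(m) = -50 (Function('j')(m) = Add(-17, -33) = -50)
Function('w')(q) = Add(Mul(-1, q), Mul(Rational(-1, 2), q, Add(1, Mul(-1, q)))) (Function('w')(q) = Add(Mul(Mul(Rational(-1, 2), q), Add(1, Mul(2, Mul(Rational(-1, 2), q)))), Mul(-1, q)) = Add(Mul(Mul(Rational(-1, 2), q), Add(1, Mul(-1, q))), Mul(-1, q)) = Add(Mul(Rational(-1, 2), q, Add(1, Mul(-1, q))), Mul(-1, q)) = Add(Mul(-1, q), Mul(Rational(-1, 2), q, Add(1, Mul(-1, q)))))
I = 4 (I = Pow(Mul(Rational(1, 2), 4, Add(-3, 4)), 2) = Pow(Mul(Rational(1, 2), 4, 1), 2) = Pow(2, 2) = 4)
Add(Mul(-1, I), Function('j')(-48)) = Add(Mul(-1, 4), -50) = Add(-4, -50) = -54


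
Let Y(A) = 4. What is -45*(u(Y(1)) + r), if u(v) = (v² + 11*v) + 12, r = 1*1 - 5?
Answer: -3060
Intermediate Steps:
r = -4 (r = 1 - 5 = -4)
u(v) = 12 + v² + 11*v
-45*(u(Y(1)) + r) = -45*((12 + 4² + 11*4) - 4) = -45*((12 + 16 + 44) - 4) = -45*(72 - 4) = -45*68 = -3060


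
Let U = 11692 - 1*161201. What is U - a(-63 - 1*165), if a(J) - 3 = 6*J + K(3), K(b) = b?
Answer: -148147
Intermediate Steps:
U = -149509 (U = 11692 - 161201 = -149509)
a(J) = 6 + 6*J (a(J) = 3 + (6*J + 3) = 3 + (3 + 6*J) = 6 + 6*J)
U - a(-63 - 1*165) = -149509 - (6 + 6*(-63 - 1*165)) = -149509 - (6 + 6*(-63 - 165)) = -149509 - (6 + 6*(-228)) = -149509 - (6 - 1368) = -149509 - 1*(-1362) = -149509 + 1362 = -148147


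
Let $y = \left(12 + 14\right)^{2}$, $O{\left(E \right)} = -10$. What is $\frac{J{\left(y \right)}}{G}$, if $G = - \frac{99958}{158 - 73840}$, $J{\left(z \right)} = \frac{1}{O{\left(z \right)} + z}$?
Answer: $\frac{36841}{33286014} \approx 0.0011068$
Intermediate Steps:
$y = 676$ ($y = 26^{2} = 676$)
$J{\left(z \right)} = \frac{1}{-10 + z}$
$G = \frac{49979}{36841}$ ($G = - \frac{99958}{158 - 73840} = - \frac{99958}{-73682} = \left(-99958\right) \left(- \frac{1}{73682}\right) = \frac{49979}{36841} \approx 1.3566$)
$\frac{J{\left(y \right)}}{G} = \frac{1}{\left(-10 + 676\right) \frac{49979}{36841}} = \frac{1}{666} \cdot \frac{36841}{49979} = \frac{36841}{33286014}$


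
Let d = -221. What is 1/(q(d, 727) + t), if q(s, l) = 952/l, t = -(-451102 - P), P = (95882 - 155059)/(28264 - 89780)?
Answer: 44722132/20174344774375 ≈ 2.2168e-6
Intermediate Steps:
P = 59177/61516 (P = -59177/(-61516) = -59177*(-1/61516) = 59177/61516 ≈ 0.96198)
t = 27750049809/61516 (t = -(-451102 - 1*59177/61516) = -(-451102 - 59177/61516) = -1*(-27750049809/61516) = 27750049809/61516 ≈ 4.5110e+5)
1/(q(d, 727) + t) = 1/(952/727 + 27750049809/61516) = 1/(20174344774375/44722132) = 44722132/20174344774375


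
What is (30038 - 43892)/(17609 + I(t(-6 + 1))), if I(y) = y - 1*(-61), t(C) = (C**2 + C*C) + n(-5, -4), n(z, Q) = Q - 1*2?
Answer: -6927/8857 ≈ -0.78209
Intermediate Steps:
n(z, Q) = -2 + Q (n(z, Q) = Q - 2 = -2 + Q)
t(C) = -6 + 2*C**2 (t(C) = (C**2 + C*C) + (-2 - 4) = (C**2 + C**2) - 6 = 2*C**2 - 6 = -6 + 2*C**2)
I(y) = 61 + y (I(y) = y + 61 = 61 + y)
(30038 - 43892)/(17609 + I(t(-6 + 1))) = (30038 - 43892)/(17609 + (61 + (-6 + 2*(-6 + 1)**2))) = -13854/(17609 + (61 + (-6 + 2*(-5)**2))) = -13854/(17609 + (61 + (-6 + 2*25))) = -13854/(17609 + (61 + (-6 + 50))) = -13854/(17609 + (61 + 44)) = -13854/(17609 + 105) = -13854/17714 = -13854*1/17714 = -6927/8857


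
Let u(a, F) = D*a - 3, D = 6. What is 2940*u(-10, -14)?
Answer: -185220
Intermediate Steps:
u(a, F) = -3 + 6*a (u(a, F) = 6*a - 3 = -3 + 6*a)
2940*u(-10, -14) = 2940*(-3 + 6*(-10)) = 2940*(-3 - 60) = 2940*(-63) = -185220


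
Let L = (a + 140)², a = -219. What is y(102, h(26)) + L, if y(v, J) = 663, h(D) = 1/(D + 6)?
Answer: 6904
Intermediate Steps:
h(D) = 1/(6 + D)
L = 6241 (L = (-219 + 140)² = (-79)² = 6241)
y(102, h(26)) + L = 663 + 6241 = 6904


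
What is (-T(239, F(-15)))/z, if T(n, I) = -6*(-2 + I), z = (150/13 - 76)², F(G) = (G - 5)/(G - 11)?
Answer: -312/175561 ≈ -0.0017772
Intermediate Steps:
F(G) = (-5 + G)/(-11 + G)
z = 702244/169 (z = (150*(1/13) - 76)² = (150/13 - 76)² = (-838/13)² = 702244/169 ≈ 4155.3)
T(n, I) = 12 - 6*I
(-T(239, F(-15)))/z = (-(12 - 6*(-5 - 15)/(-11 - 15)))/(702244/169) = -(12 - 6*(-20)/(-26))*(169/702244) = -(12 - (-3)*(-20)/13)*(169/702244) = -(12 - 6*10/13)*(169/702244) = -(12 - 60/13)*(169/702244) = -1*96/13*(169/702244) = -96/13*169/702244 = -312/175561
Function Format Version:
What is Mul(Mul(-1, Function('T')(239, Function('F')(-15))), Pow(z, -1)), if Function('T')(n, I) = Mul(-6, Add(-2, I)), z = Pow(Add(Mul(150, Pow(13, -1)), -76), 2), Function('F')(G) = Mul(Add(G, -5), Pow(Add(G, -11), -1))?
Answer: Rational(-312, 175561) ≈ -0.0017772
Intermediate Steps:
Function('F')(G) = Mul(Pow(Add(-11, G), -1), Add(-5, G)) (Function('F')(G) = Mul(Add(-5, G), Pow(Add(-11, G), -1)) = Mul(Pow(Add(-11, G), -1), Add(-5, G)))
z = Rational(702244, 169) (z = Pow(Add(Mul(150, Rational(1, 13)), -76), 2) = Pow(Add(Rational(150, 13), -76), 2) = Pow(Rational(-838, 13), 2) = Rational(702244, 169) ≈ 4155.3)
Function('T')(n, I) = Add(12, Mul(-6, I))
Mul(Mul(-1, Function('T')(239, Function('F')(-15))), Pow(z, -1)) = Mul(Mul(-1, Add(12, Mul(-6, Mul(Pow(Add(-11, -15), -1), Add(-5, -15))))), Pow(Rational(702244, 169), -1)) = Mul(Mul(-1, Add(12, Mul(-6, Mul(Pow(-26, -1), -20)))), Rational(169, 702244)) = Mul(Mul(-1, Add(12, Mul(-6, Mul(Rational(-1, 26), -20)))), Rational(169, 702244)) = Mul(Mul(-1, Add(12, Mul(-6, Rational(10, 13)))), Rational(169, 702244)) = Mul(Mul(-1, Add(12, Rational(-60, 13))), Rational(169, 702244)) = Mul(Mul(-1, Rational(96, 13)), Rational(169, 702244)) = Mul(Rational(-96, 13), Rational(169, 702244)) = Rational(-312, 175561)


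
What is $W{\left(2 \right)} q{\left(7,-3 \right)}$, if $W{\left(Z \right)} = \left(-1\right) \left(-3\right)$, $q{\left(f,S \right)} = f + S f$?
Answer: $-42$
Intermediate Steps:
$W{\left(Z \right)} = 3$
$W{\left(2 \right)} q{\left(7,-3 \right)} = 3 \cdot 7 \left(1 - 3\right) = 3 \cdot 7 \left(-2\right) = 3 \left(-14\right) = -42$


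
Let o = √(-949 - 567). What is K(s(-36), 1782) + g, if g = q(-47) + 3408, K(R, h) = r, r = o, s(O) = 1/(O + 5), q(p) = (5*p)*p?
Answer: 14453 + 2*I*√379 ≈ 14453.0 + 38.936*I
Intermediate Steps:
o = 2*I*√379 (o = √(-1516) = 2*I*√379 ≈ 38.936*I)
q(p) = 5*p²
s(O) = 1/(5 + O)
r = 2*I*√379 ≈ 38.936*I
K(R, h) = 2*I*√379
g = 14453 (g = 5*(-47)² + 3408 = 5*2209 + 3408 = 11045 + 3408 = 14453)
K(s(-36), 1782) + g = 2*I*√379 + 14453 = 14453 + 2*I*√379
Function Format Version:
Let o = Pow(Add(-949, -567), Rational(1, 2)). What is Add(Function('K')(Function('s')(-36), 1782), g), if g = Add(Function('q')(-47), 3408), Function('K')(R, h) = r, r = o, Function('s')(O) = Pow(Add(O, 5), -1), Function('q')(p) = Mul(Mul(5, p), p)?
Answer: Add(14453, Mul(2, I, Pow(379, Rational(1, 2)))) ≈ Add(14453., Mul(38.936, I))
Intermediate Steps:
o = Mul(2, I, Pow(379, Rational(1, 2))) (o = Pow(-1516, Rational(1, 2)) = Mul(2, I, Pow(379, Rational(1, 2))) ≈ Mul(38.936, I))
Function('q')(p) = Mul(5, Pow(p, 2))
Function('s')(O) = Pow(Add(5, O), -1)
r = Mul(2, I, Pow(379, Rational(1, 2))) ≈ Mul(38.936, I)
Function('K')(R, h) = Mul(2, I, Pow(379, Rational(1, 2)))
g = 14453 (g = Add(Mul(5, Pow(-47, 2)), 3408) = Add(Mul(5, 2209), 3408) = Add(11045, 3408) = 14453)
Add(Function('K')(Function('s')(-36), 1782), g) = Add(Mul(2, I, Pow(379, Rational(1, 2))), 14453) = Add(14453, Mul(2, I, Pow(379, Rational(1, 2))))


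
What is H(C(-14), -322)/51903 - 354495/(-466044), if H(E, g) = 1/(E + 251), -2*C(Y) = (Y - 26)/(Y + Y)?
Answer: 2686305953669/3531605932872 ≈ 0.76065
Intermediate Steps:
C(Y) = -(-26 + Y)/(4*Y) (C(Y) = -(Y - 26)/(2*(Y + Y)) = -(-26 + Y)/(2*(2*Y)) = -(-26 + Y)*1/(2*Y)/2 = -(-26 + Y)/(4*Y))
H(E, g) = 1/(251 + E)
H(C(-14), -322)/51903 - 354495/(-466044) = 1/((251 + (¼)*(26 - 1*(-14))/(-14))*51903) - 354495/(-466044) = (1/51903)/(251 + (¼)*(-1/14)*(26 + 14)) - 354495*(-1/466044) = (1/51903)/(251 + (¼)*(-1/14)*40) + 118165/155348 = (1/51903)/(251 - 5/7) + 118165/155348 = (1/51903)/(1752/7) + 118165/155348 = (7/1752)*(1/51903) + 118165/155348 = 7/90934056 + 118165/155348 = 2686305953669/3531605932872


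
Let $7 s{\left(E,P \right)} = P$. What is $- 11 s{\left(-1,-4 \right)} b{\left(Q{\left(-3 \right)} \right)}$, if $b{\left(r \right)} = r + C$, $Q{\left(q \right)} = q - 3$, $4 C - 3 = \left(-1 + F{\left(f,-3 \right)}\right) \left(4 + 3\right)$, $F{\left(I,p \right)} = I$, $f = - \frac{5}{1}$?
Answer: $-99$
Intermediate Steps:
$s{\left(E,P \right)} = \frac{P}{7}$
$f = -5$ ($f = \left(-5\right) 1 = -5$)
$C = - \frac{39}{4}$ ($C = \frac{3}{4} + \frac{\left(-1 - 5\right) \left(4 + 3\right)}{4} = \frac{3}{4} + \frac{\left(-6\right) 7}{4} = \frac{3}{4} + \frac{1}{4} \left(-42\right) = \frac{3}{4} - \frac{21}{2} = - \frac{39}{4} \approx -9.75$)
$Q{\left(q \right)} = -3 + q$
$b{\left(r \right)} = - \frac{39}{4} + r$ ($b{\left(r \right)} = r - \frac{39}{4} = - \frac{39}{4} + r$)
$- 11 s{\left(-1,-4 \right)} b{\left(Q{\left(-3 \right)} \right)} = - 11 \cdot \frac{1}{7} \left(-4\right) \left(- \frac{39}{4} - 6\right) = \left(-11\right) \left(- \frac{4}{7}\right) \left(- \frac{39}{4} - 6\right) = \frac{44}{7} \left(- \frac{63}{4}\right) = -99$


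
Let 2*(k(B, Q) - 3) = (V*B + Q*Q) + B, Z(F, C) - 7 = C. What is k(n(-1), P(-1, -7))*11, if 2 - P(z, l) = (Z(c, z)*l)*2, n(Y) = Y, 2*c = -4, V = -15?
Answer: 40788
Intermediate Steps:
c = -2 (c = (1/2)*(-4) = -2)
Z(F, C) = 7 + C
P(z, l) = 2 - 2*l*(7 + z) (P(z, l) = 2 - (7 + z)*l*2 = 2 - l*(7 + z)*2 = 2 - 2*l*(7 + z))
k(B, Q) = 3 + Q**2/2 - 7*B (k(B, Q) = 3 + ((-15*B + Q*Q) + B)/2 = 3 + ((-15*B + Q**2) + B)/2 = 3 + ((Q**2 - 15*B) + B)/2 = 3 + (Q**2 - 14*B)/2 = 3 + (Q**2/2 - 7*B) = 3 + Q**2/2 - 7*B)
k(n(-1), P(-1, -7))*11 = (3 + (2 - 2*(-7)*(7 - 1))**2/2 - 7*(-1))*11 = (3 + (2 - 2*(-7)*6)**2/2 + 7)*11 = (3 + (2 + 84)**2/2 + 7)*11 = (3 + (1/2)*86**2 + 7)*11 = (3 + (1/2)*7396 + 7)*11 = (3 + 3698 + 7)*11 = 3708*11 = 40788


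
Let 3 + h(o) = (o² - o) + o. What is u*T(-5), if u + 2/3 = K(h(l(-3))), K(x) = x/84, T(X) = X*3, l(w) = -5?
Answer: 85/14 ≈ 6.0714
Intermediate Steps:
h(o) = -3 + o² (h(o) = -3 + ((o² - o) + o) = -3 + o²)
T(X) = 3*X
K(x) = x/84 (K(x) = x*(1/84) = x/84)
u = -17/42 (u = -⅔ + (-3 + (-5)²)/84 = -⅔ + (-3 + 25)/84 = -⅔ + (1/84)*22 = -⅔ + 11/42 = -17/42 ≈ -0.40476)
u*T(-5) = -17*(-5)/14 = -17/42*(-15) = 85/14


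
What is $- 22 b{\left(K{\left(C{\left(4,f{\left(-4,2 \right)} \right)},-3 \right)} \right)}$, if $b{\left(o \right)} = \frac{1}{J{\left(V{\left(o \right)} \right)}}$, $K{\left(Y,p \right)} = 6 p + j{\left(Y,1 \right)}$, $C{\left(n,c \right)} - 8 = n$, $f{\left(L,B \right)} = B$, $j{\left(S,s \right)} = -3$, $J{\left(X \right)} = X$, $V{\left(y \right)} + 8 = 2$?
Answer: $\frac{11}{3} \approx 3.6667$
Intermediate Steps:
$V{\left(y \right)} = -6$ ($V{\left(y \right)} = -8 + 2 = -6$)
$C{\left(n,c \right)} = 8 + n$
$K{\left(Y,p \right)} = -3 + 6 p$ ($K{\left(Y,p \right)} = 6 p - 3 = -3 + 6 p$)
$b{\left(o \right)} = - \frac{1}{6}$ ($b{\left(o \right)} = \frac{1}{-6} = - \frac{1}{6}$)
$- 22 b{\left(K{\left(C{\left(4,f{\left(-4,2 \right)} \right)},-3 \right)} \right)} = \left(-22\right) \left(- \frac{1}{6}\right) = \frac{11}{3}$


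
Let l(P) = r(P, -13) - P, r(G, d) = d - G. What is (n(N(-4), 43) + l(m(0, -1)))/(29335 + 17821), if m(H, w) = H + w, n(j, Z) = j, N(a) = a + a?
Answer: -19/47156 ≈ -0.00040292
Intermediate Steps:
N(a) = 2*a
l(P) = -13 - 2*P (l(P) = (-13 - P) - P = -13 - 2*P)
(n(N(-4), 43) + l(m(0, -1)))/(29335 + 17821) = (2*(-4) + (-13 - 2*(0 - 1)))/(29335 + 17821) = (-8 + (-13 - 2*(-1)))/47156 = (-8 + (-13 + 2))*(1/47156) = (-8 - 11)*(1/47156) = -19*1/47156 = -19/47156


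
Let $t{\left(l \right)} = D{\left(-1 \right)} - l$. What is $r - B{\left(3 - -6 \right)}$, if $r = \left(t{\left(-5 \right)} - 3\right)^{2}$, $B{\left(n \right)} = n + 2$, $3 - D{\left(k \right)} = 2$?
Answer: $-2$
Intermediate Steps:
$D{\left(k \right)} = 1$ ($D{\left(k \right)} = 3 - 2 = 1$)
$t{\left(l \right)} = 1 - l$
$B{\left(n \right)} = 2 + n$
$r = 9$ ($r = \left(\left(1 - -5\right) - 3\right)^{2} = \left(\left(1 + 5\right) - 3\right)^{2} = \left(6 - 3\right)^{2} = 3^{2} = 9$)
$r - B{\left(3 - -6 \right)} = 9 - \left(2 + \left(3 - -6\right)\right) = 9 - \left(2 + \left(3 + 6\right)\right) = 9 - \left(2 + 9\right) = 9 - 11 = -2$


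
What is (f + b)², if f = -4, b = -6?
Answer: 100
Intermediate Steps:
(f + b)² = (-4 - 6)² = (-10)² = 100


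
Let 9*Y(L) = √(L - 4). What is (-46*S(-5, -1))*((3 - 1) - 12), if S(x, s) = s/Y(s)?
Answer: 828*I*√5 ≈ 1851.5*I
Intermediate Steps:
Y(L) = √(-4 + L)/9 (Y(L) = √(L - 4)/9 = √(-4 + L)/9)
S(x, s) = 9*s/√(-4 + s) (S(x, s) = s/((√(-4 + s)/9)) = s*(9/√(-4 + s)) = 9*s/√(-4 + s))
(-46*S(-5, -1))*((3 - 1) - 12) = (-414*(-1)/√(-4 - 1))*((3 - 1) - 12) = (-414*(-1)/√(-5))*(2 - 12) = -414*(-1)*(-I*√5/5)*(-10) = -414*I*√5/5*(-10) = 828*I*√5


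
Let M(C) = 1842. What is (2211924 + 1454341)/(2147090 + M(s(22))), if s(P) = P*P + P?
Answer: 3666265/2148932 ≈ 1.7061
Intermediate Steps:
s(P) = P + P**2 (s(P) = P**2 + P = P + P**2)
(2211924 + 1454341)/(2147090 + M(s(22))) = (2211924 + 1454341)/(2147090 + 1842) = 3666265/2148932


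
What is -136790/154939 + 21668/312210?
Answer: -19674993824/24186752595 ≈ -0.81346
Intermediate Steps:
-136790/154939 + 21668/312210 = -136790*1/154939 + 21668*(1/312210) = -136790/154939 + 10834/156105 = -19674993824/24186752595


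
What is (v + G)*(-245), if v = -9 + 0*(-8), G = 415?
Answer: -99470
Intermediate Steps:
v = -9 (v = -9 + 0 = -9)
(v + G)*(-245) = (-9 + 415)*(-245) = 406*(-245) = -99470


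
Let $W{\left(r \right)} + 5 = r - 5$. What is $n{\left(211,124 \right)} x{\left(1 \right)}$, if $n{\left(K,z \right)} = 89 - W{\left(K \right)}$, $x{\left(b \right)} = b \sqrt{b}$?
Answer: $-112$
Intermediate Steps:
$W{\left(r \right)} = -10 + r$ ($W{\left(r \right)} = -5 + \left(r - 5\right) = -5 + \left(-5 + r\right) = -10 + r$)
$x{\left(b \right)} = b^{\frac{3}{2}}$
$n{\left(K,z \right)} = 99 - K$ ($n{\left(K,z \right)} = 89 - \left(-10 + K\right) = 99 - K$)
$n{\left(211,124 \right)} x{\left(1 \right)} = \left(99 - 211\right) 1^{\frac{3}{2}} = \left(99 - 211\right) 1 = \left(-112\right) 1 = -112$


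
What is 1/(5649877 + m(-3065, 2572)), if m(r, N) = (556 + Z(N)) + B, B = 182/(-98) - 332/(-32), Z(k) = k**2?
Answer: 56/686875029 ≈ 8.1529e-8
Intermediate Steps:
B = 477/56 (B = 182*(-1/98) - 332*(-1/32) = -13/7 + 83/8 = 477/56 ≈ 8.5179)
m(r, N) = 31613/56 + N**2 (m(r, N) = (556 + N**2) + 477/56 = 31613/56 + N**2)
1/(5649877 + m(-3065, 2572)) = 1/(5649877 + (31613/56 + 2572**2)) = 1/(5649877 + (31613/56 + 6615184)) = 1/(5649877 + 370481917/56) = 1/(686875029/56) = 56/686875029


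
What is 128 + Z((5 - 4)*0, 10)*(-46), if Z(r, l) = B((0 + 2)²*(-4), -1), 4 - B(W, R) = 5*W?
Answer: -3736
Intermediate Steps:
B(W, R) = 4 - 5*W
Z(r, l) = 84 (Z(r, l) = 4 - 5*(0 + 2)²*(-4) = 4 - 5*2²*(-4) = 4 - 20*(-4) = 4 - 5*(-16) = 4 + 80 = 84)
128 + Z((5 - 4)*0, 10)*(-46) = 128 + 84*(-46) = 128 - 3864 = -3736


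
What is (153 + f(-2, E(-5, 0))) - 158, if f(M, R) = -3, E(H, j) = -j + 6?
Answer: -8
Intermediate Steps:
E(H, j) = 6 - j
(153 + f(-2, E(-5, 0))) - 158 = (153 - 3) - 158 = 150 - 158 = -8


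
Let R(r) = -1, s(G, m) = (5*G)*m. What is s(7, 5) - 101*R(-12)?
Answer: 276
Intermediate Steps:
s(G, m) = 5*G*m
s(7, 5) - 101*R(-12) = 5*7*5 - 101*(-1) = 175 + 101 = 276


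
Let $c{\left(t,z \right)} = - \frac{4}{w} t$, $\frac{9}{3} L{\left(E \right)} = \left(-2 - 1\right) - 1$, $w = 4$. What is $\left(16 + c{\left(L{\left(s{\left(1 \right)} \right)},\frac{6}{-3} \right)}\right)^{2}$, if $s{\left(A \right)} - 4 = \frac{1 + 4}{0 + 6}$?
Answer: $\frac{2704}{9} \approx 300.44$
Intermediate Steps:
$s{\left(A \right)} = \frac{29}{6}$ ($s{\left(A \right)} = 4 + \frac{1 + 4}{0 + 6} = 4 + \frac{5}{6} = \frac{29}{6}$)
$L{\left(E \right)} = - \frac{4}{3}$ ($L{\left(E \right)} = \frac{\left(-2 - 1\right) - 1}{3} = \frac{-3 - 1}{3} = \frac{1}{3} \left(-4\right) = - \frac{4}{3}$)
$c{\left(t,z \right)} = - t$ ($c{\left(t,z \right)} = - \frac{4}{4} t = \left(-4\right) \frac{1}{4} t = - t$)
$\left(16 + c{\left(L{\left(s{\left(1 \right)} \right)},\frac{6}{-3} \right)}\right)^{2} = \left(16 - - \frac{4}{3}\right)^{2} = \left(16 + \frac{4}{3}\right)^{2} = \left(\frac{52}{3}\right)^{2} = \frac{2704}{9}$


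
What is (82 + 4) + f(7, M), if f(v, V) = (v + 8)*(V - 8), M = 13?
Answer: 161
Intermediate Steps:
f(v, V) = (-8 + V)*(8 + v) (f(v, V) = (8 + v)*(-8 + V) = (-8 + V)*(8 + v))
(82 + 4) + f(7, M) = (82 + 4) + (-64 - 8*7 + 8*13 + 13*7) = 86 + (-64 - 56 + 104 + 91) = 86 + 75 = 161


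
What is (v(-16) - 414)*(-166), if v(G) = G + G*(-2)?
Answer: 66068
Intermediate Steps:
v(G) = -G (v(G) = G - 2*G = -G)
(v(-16) - 414)*(-166) = (-1*(-16) - 414)*(-166) = (16 - 414)*(-166) = -398*(-166) = 66068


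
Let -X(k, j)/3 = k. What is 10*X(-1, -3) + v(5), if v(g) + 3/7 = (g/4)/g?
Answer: 835/28 ≈ 29.821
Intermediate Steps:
X(k, j) = -3*k
v(g) = -5/28 (v(g) = -3/7 + (g/4)/g = -3/7 + ¼ = -5/28)
10*X(-1, -3) + v(5) = 10*(-3*(-1)) - 5/28 = 10*3 - 5/28 = 30 - 5/28 = 835/28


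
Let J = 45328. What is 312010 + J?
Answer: 357338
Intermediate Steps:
312010 + J = 312010 + 45328 = 357338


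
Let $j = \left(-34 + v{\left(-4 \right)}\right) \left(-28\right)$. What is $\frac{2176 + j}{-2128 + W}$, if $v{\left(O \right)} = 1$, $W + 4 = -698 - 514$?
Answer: $- \frac{775}{836} \approx -0.92703$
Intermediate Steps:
$W = -1216$ ($W = -4 - 1212 = -1216$)
$j = 924$ ($j = \left(-34 + 1\right) \left(-28\right) = \left(-33\right) \left(-28\right) = 924$)
$\frac{2176 + j}{-2128 + W} = \frac{2176 + 924}{-2128 - 1216} = \frac{3100}{-3344} = 3100 \left(- \frac{1}{3344}\right) = - \frac{775}{836}$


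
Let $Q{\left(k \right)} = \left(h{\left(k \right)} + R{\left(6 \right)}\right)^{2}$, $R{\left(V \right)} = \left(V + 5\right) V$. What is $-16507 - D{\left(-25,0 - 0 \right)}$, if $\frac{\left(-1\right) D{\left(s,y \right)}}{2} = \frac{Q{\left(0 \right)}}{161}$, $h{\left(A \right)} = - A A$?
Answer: $- \frac{2648915}{161} \approx -16453.0$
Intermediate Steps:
$R{\left(V \right)} = V \left(5 + V\right)$ ($R{\left(V \right)} = \left(5 + V\right) V = V \left(5 + V\right)$)
$h{\left(A \right)} = - A^{2}$
$Q{\left(k \right)} = \left(66 - k^{2}\right)^{2}$ ($Q{\left(k \right)} = \left(- k^{2} + 6 \left(5 + 6\right)\right)^{2} = \left(- k^{2} + 6 \cdot 11\right)^{2} = \left(- k^{2} + 66\right)^{2} = \left(66 - k^{2}\right)^{2}$)
$D{\left(s,y \right)} = - \frac{8712}{161}$ ($D{\left(s,y \right)} = - 2 \frac{\left(-66 + 0^{2}\right)^{2}}{161} = - 2 \left(-66 + 0\right)^{2} \cdot \frac{1}{161} = - 2 \left(-66\right)^{2} \cdot \frac{1}{161} = - 2 \cdot 4356 \cdot \frac{1}{161} = \left(-2\right) \frac{4356}{161} = - \frac{8712}{161}$)
$-16507 - D{\left(-25,0 - 0 \right)} = -16507 - - \frac{8712}{161} = -16507 + \frac{8712}{161} = - \frac{2648915}{161}$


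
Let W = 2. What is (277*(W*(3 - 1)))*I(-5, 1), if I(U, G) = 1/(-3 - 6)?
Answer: -1108/9 ≈ -123.11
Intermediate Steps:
I(U, G) = -⅑ (I(U, G) = 1/(-9) = -⅑)
(277*(W*(3 - 1)))*I(-5, 1) = (277*(2*(3 - 1)))*(-⅑) = (277*(2*2))*(-⅑) = (277*4)*(-⅑) = 1108*(-⅑) = -1108/9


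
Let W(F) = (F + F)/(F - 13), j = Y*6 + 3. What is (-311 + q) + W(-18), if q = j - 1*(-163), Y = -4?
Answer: -5203/31 ≈ -167.84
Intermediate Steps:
j = -21 (j = -4*6 + 3 = -24 + 3 = -21)
q = 142 (q = -21 - 1*(-163) = -21 + 163 = 142)
W(F) = 2*F/(-13 + F) (W(F) = (2*F)/(-13 + F) = 2*F/(-13 + F))
(-311 + q) + W(-18) = (-311 + 142) + 2*(-18)/(-13 - 18) = -169 + 2*(-18)/(-31) = -169 + 2*(-18)*(-1/31) = -169 + 36/31 = -5203/31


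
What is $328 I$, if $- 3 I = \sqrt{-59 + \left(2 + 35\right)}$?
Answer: $- \frac{328 i \sqrt{22}}{3} \approx - 512.82 i$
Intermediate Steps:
$I = - \frac{i \sqrt{22}}{3}$ ($I = - \frac{\sqrt{-59 + \left(2 + 35\right)}}{3} = - \frac{\sqrt{-59 + 37}}{3} = - \frac{\sqrt{-22}}{3} = - \frac{i \sqrt{22}}{3} \approx - 1.5635 i$)
$328 I = 328 \left(- \frac{i \sqrt{22}}{3}\right) = - \frac{328 i \sqrt{22}}{3}$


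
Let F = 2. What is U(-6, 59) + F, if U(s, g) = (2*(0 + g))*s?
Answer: -706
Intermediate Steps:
U(s, g) = 2*g*s (U(s, g) = (2*g)*s = 2*g*s)
U(-6, 59) + F = 2*59*(-6) + 2 = -708 + 2 = -706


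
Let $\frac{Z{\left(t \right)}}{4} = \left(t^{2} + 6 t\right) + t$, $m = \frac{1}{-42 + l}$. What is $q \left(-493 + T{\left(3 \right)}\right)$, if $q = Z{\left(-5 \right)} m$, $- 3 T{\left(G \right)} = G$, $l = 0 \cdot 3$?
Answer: $- \frac{9880}{21} \approx -470.48$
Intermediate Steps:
$l = 0$
$T{\left(G \right)} = - \frac{G}{3}$
$m = - \frac{1}{42}$ ($m = \frac{1}{-42 + 0} = \frac{1}{-42} = - \frac{1}{42} \approx -0.02381$)
$Z{\left(t \right)} = 4 t^{2} + 28 t$ ($Z{\left(t \right)} = 4 \left(\left(t^{2} + 6 t\right) + t\right) = 4 \left(t^{2} + 7 t\right) = 4 t^{2} + 28 t$)
$q = \frac{20}{21}$ ($q = 4 \left(-5\right) \left(7 - 5\right) \left(- \frac{1}{42}\right) = 4 \left(-5\right) 2 \left(- \frac{1}{42}\right) = \left(-40\right) \left(- \frac{1}{42}\right) = \frac{20}{21} \approx 0.95238$)
$q \left(-493 + T{\left(3 \right)}\right) = \frac{20 \left(-493 - 1\right)}{21} = \frac{20}{21} \left(-494\right) = - \frac{9880}{21}$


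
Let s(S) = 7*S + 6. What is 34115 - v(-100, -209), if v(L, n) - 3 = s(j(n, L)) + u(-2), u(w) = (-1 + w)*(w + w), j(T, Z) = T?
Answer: 35557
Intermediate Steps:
u(w) = 2*w*(-1 + w) (u(w) = (-1 + w)*(2*w) = 2*w*(-1 + w))
s(S) = 6 + 7*S
v(L, n) = 21 + 7*n (v(L, n) = 3 + ((6 + 7*n) + 2*(-2)*(-1 - 2)) = 3 + ((6 + 7*n) + 2*(-2)*(-3)) = 3 + ((6 + 7*n) + 12) = 3 + (18 + 7*n) = 21 + 7*n)
34115 - v(-100, -209) = 34115 - (21 + 7*(-209)) = 34115 - (21 - 1463) = 34115 - 1*(-1442) = 34115 + 1442 = 35557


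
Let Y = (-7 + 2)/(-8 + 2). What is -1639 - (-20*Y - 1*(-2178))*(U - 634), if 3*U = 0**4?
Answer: 4105939/3 ≈ 1.3686e+6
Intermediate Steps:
Y = 5/6 (Y = -5/(-6) = -5*(-1/6) = 5/6 ≈ 0.83333)
U = 0 (U = (1/3)*0**4 = (1/3)*0 = 0)
-1639 - (-20*Y - 1*(-2178))*(U - 634) = -1639 - (-20*5/6 - 1*(-2178))*(0 - 634) = -1639 - (-50/3 + 2178)*(-634) = -1639 - 6484*(-634)/3 = -1639 - 1*(-4110856/3) = -1639 + 4110856/3 = 4105939/3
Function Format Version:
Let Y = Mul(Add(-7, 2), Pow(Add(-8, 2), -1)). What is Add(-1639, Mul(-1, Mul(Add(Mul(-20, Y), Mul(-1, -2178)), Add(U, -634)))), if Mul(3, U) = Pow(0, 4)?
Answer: Rational(4105939, 3) ≈ 1.3686e+6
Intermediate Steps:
Y = Rational(5, 6) (Y = Mul(-5, Pow(-6, -1)) = Mul(-5, Rational(-1, 6)) = Rational(5, 6) ≈ 0.83333)
U = 0 (U = Mul(Rational(1, 3), Pow(0, 4)) = Mul(Rational(1, 3), 0) = 0)
Add(-1639, Mul(-1, Mul(Add(Mul(-20, Y), Mul(-1, -2178)), Add(U, -634)))) = Add(-1639, Mul(-1, Mul(Add(Mul(-20, Rational(5, 6)), Mul(-1, -2178)), Add(0, -634)))) = Add(-1639, Mul(-1, Mul(Add(Rational(-50, 3), 2178), -634))) = Add(-1639, Mul(-1, Mul(Rational(6484, 3), -634))) = Add(-1639, Mul(-1, Rational(-4110856, 3))) = Add(-1639, Rational(4110856, 3)) = Rational(4105939, 3)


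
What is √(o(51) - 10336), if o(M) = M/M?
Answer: I*√10335 ≈ 101.66*I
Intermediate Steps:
o(M) = 1
√(o(51) - 10336) = √(1 - 10336) = √(-10335) = I*√10335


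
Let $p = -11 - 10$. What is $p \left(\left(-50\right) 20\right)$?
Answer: $21000$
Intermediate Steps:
$p = -21$
$p \left(\left(-50\right) 20\right) = - 21 \left(\left(-50\right) 20\right) = \left(-21\right) \left(-1000\right) = 21000$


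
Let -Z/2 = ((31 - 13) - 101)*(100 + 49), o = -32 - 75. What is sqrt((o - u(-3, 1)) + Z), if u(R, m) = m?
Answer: sqrt(24626) ≈ 156.93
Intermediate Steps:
o = -107
Z = 24734 (Z = -2*((31 - 13) - 101)*(100 + 49) = -2*(18 - 101)*149 = -(-166)*149 = -2*(-12367) = 24734)
sqrt((o - u(-3, 1)) + Z) = sqrt((-107 - 1*1) + 24734) = sqrt((-107 - 1) + 24734) = sqrt(-108 + 24734) = sqrt(24626)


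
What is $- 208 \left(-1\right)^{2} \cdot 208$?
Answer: $-43264$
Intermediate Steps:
$- 208 \left(-1\right)^{2} \cdot 208 = \left(-208\right) 1 \cdot 208 = \left(-208\right) 208 = -43264$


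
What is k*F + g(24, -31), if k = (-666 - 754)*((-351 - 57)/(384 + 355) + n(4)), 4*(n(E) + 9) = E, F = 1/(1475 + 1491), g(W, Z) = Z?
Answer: -29486847/1095937 ≈ -26.906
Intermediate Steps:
F = 1/2966 ≈ 0.00033715
n(E) = -9 + E/4
k = 8974400/739 (k = (-666 - 754)*((-351 - 57)/(384 + 355) + (-9 + (¼)*4)) = -1420*(-408/739 + (-9 + 1)) = -1420*(-408*1/739 - 8) = -1420*(-408/739 - 8) = -1420*(-6320/739) = 8974400/739 ≈ 12144.)
k*F + g(24, -31) = (8974400/739)*(1/2966) - 31 = 4487200/1095937 - 31 = -29486847/1095937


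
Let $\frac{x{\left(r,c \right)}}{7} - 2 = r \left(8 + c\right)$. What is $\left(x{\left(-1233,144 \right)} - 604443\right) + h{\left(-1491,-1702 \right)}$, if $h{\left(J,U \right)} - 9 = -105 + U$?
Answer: $-1918139$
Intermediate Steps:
$h{\left(J,U \right)} = -96 + U$ ($h{\left(J,U \right)} = 9 + \left(-105 + U\right) = -96 + U$)
$x{\left(r,c \right)} = 14 + 7 r \left(8 + c\right)$
$\left(x{\left(-1233,144 \right)} - 604443\right) + h{\left(-1491,-1702 \right)} = \left(\left(14 + 56 \left(-1233\right) + 7 \cdot 144 \left(-1233\right)\right) - 604443\right) - 1798 = \left(\left(14 - 69048 - 1242864\right) - 604443\right) - 1798 = \left(-1311898 - 604443\right) - 1798 = -1916341 - 1798 = -1918139$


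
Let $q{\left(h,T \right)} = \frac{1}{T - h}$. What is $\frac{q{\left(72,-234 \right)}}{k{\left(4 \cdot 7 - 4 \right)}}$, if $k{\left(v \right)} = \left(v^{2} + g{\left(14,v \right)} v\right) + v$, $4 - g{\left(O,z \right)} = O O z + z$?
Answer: $\frac{1}{34509456} \approx 2.8978 \cdot 10^{-8}$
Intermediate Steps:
$g{\left(O,z \right)} = 4 - z - z O^{2}$ ($g{\left(O,z \right)} = 4 - \left(O O z + z\right) = 4 - \left(O^{2} z + z\right) = 4 - \left(z O^{2} + z\right) = 4 - \left(z + z O^{2}\right) = 4 - z - z O^{2}$)
$k{\left(v \right)} = v + v^{2} + v \left(4 - 197 v\right)$ ($k{\left(v \right)} = \left(v^{2} + \left(4 - v - v 14^{2}\right) v\right) + v = \left(v^{2} + \left(4 - v - v 196\right) v\right) + v = \left(v^{2} + \left(4 - v - 196 v\right) v\right) + v = \left(v^{2} + \left(4 - 197 v\right) v\right) + v = \left(v^{2} + v \left(4 - 197 v\right)\right) + v = v + v^{2} + v \left(4 - 197 v\right)$)
$\frac{q{\left(72,-234 \right)}}{k{\left(4 \cdot 7 - 4 \right)}} = \frac{1}{\left(-234 - 72\right) \left(4 \cdot 7 - 4\right) \left(5 - 196 \left(4 \cdot 7 - 4\right)\right)} = \frac{1}{\left(-234 - 72\right) \left(28 - 4\right) \left(5 - 196 \left(28 - 4\right)\right)} = \frac{1}{\left(-306\right) 24 \left(5 - 4704\right)} = - \frac{1}{306 \cdot 24 \left(5 - 4704\right)} = - \frac{1}{306 \cdot 24 \left(-4699\right)} = - \frac{1}{306 \left(-112776\right)} = \left(- \frac{1}{306}\right) \left(- \frac{1}{112776}\right) = \frac{1}{34509456}$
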